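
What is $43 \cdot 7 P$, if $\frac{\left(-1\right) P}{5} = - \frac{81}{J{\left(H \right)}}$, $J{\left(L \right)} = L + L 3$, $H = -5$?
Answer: $- \frac{24381}{4} \approx -6095.3$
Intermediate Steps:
$J{\left(L \right)} = 4 L$ ($J{\left(L \right)} = L + 3 L = 4 L$)
$P = - \frac{81}{4}$ ($P = - 5 \left(- \frac{81}{4 \left(-5\right)}\right) = - 5 \left(- \frac{81}{-20}\right) = - 5 \left(\left(-81\right) \left(- \frac{1}{20}\right)\right) = \left(-5\right) \frac{81}{20} = - \frac{81}{4} \approx -20.25$)
$43 \cdot 7 P = 43 \cdot 7 \left(- \frac{81}{4}\right) = 301 \left(- \frac{81}{4}\right) = - \frac{24381}{4}$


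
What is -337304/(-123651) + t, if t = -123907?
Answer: -1392807923/11241 ≈ -1.2390e+5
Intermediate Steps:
-337304/(-123651) + t = -337304/(-123651) - 123907 = -337304*(-1/123651) - 123907 = 30664/11241 - 123907 = -1392807923/11241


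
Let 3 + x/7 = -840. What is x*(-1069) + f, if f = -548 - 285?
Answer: 6307336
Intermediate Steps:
x = -5901 (x = -21 + 7*(-840) = -21 - 5880 = -5901)
f = -833
x*(-1069) + f = -5901*(-1069) - 833 = 6308169 - 833 = 6307336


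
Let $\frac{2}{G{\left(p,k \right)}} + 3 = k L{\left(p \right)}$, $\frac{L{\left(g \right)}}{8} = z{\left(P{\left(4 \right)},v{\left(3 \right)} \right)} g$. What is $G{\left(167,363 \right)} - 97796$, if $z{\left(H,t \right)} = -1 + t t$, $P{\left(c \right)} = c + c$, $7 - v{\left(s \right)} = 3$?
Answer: $- \frac{711418664530}{7274517} \approx -97796.0$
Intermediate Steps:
$v{\left(s \right)} = 4$ ($v{\left(s \right)} = 7 - 3 = 4$)
$P{\left(c \right)} = 2 c$
$z{\left(H,t \right)} = -1 + t^{2}$
$L{\left(g \right)} = 120 g$ ($L{\left(g \right)} = 8 \left(-1 + 4^{2}\right) g = 8 \left(-1 + 16\right) g = 8 \cdot 15 g = 120 g$)
$G{\left(p,k \right)} = \frac{2}{-3 + 120 k p}$ ($G{\left(p,k \right)} = \frac{2}{-3 + k 120 p} = \frac{2}{-3 + 120 k p}$)
$G{\left(167,363 \right)} - 97796 = \frac{2}{3 \left(-1 + 40 \cdot 363 \cdot 167\right)} - 97796 = \frac{2}{3 \left(-1 + 2424840\right)} - 97796 = \frac{2}{3 \cdot 2424839} - 97796 = \frac{2}{3} \cdot \frac{1}{2424839} - 97796 = \frac{2}{7274517} - 97796 = - \frac{711418664530}{7274517}$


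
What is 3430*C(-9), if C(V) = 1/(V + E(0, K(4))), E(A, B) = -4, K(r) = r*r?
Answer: -3430/13 ≈ -263.85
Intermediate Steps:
K(r) = r²
C(V) = 1/(-4 + V) (C(V) = 1/(V - 4) = 1/(-4 + V))
3430*C(-9) = 3430/(-4 - 9) = 3430/(-13) = 3430*(-1/13) = -3430/13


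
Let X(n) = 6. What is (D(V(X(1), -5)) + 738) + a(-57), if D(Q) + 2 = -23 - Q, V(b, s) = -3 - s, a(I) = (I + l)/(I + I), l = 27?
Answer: 13514/19 ≈ 711.26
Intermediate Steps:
a(I) = (27 + I)/(2*I) (a(I) = (I + 27)/(I + I) = (27 + I)/((2*I)) = (27 + I)*(1/(2*I)) = (27 + I)/(2*I))
D(Q) = -25 - Q (D(Q) = -2 + (-23 - Q) = -25 - Q)
(D(V(X(1), -5)) + 738) + a(-57) = ((-25 - (-3 - 1*(-5))) + 738) + (½)*(27 - 57)/(-57) = ((-25 - (-3 + 5)) + 738) + (½)*(-1/57)*(-30) = ((-25 - 1*2) + 738) + 5/19 = ((-25 - 2) + 738) + 5/19 = (-27 + 738) + 5/19 = 711 + 5/19 = 13514/19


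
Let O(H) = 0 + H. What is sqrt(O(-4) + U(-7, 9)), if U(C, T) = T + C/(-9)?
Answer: 2*sqrt(13)/3 ≈ 2.4037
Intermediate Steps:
O(H) = H
U(C, T) = T - C/9 (U(C, T) = T + C*(-1/9) = T - C/9)
sqrt(O(-4) + U(-7, 9)) = sqrt(-4 + (9 - 1/9*(-7))) = sqrt(-4 + (9 + 7/9)) = sqrt(-4 + 88/9) = sqrt(52/9) = 2*sqrt(13)/3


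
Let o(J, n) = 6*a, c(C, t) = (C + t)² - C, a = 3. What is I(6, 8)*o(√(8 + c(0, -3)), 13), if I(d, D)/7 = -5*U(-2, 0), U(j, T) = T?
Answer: 0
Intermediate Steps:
o(J, n) = 18 (o(J, n) = 6*3 = 18)
I(d, D) = 0 (I(d, D) = 7*(-5*0) = 7*0 = 0)
I(6, 8)*o(√(8 + c(0, -3)), 13) = 0*18 = 0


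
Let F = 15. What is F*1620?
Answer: 24300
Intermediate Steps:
F*1620 = 15*1620 = 24300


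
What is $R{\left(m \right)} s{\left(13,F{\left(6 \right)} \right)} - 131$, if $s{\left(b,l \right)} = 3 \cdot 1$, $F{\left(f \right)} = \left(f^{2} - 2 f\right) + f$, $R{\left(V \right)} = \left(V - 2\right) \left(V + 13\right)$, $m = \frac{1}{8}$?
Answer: $- \frac{13109}{64} \approx -204.83$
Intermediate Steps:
$m = \frac{1}{8} \approx 0.125$
$R{\left(V \right)} = \left(-2 + V\right) \left(13 + V\right)$
$F{\left(f \right)} = f^{2} - f$
$s{\left(b,l \right)} = 3$
$R{\left(m \right)} s{\left(13,F{\left(6 \right)} \right)} - 131 = \left(-26 + \left(\frac{1}{8}\right)^{2} + 11 \cdot \frac{1}{8}\right) 3 - 131 = \left(-26 + \frac{1}{64} + \frac{11}{8}\right) 3 - 131 = \left(- \frac{1575}{64}\right) 3 - 131 = - \frac{4725}{64} - 131 = - \frac{13109}{64}$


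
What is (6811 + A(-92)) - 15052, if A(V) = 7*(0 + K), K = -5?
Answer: -8276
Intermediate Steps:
A(V) = -35 (A(V) = 7*(0 - 5) = 7*(-5) = -35)
(6811 + A(-92)) - 15052 = (6811 - 35) - 15052 = 6776 - 15052 = -8276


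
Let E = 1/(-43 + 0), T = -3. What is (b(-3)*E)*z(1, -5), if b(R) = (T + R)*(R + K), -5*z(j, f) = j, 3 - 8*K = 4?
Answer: 15/172 ≈ 0.087209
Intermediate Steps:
K = -1/8 (K = 3/8 - 1/8*4 = 3/8 - 1/2 = -1/8 ≈ -0.12500)
z(j, f) = -j/5
E = -1/43 (E = 1/(-43) = -1/43 ≈ -0.023256)
b(R) = (-3 + R)*(-1/8 + R) (b(R) = (-3 + R)*(R - 1/8) = (-3 + R)*(-1/8 + R))
(b(-3)*E)*z(1, -5) = ((3/8 + (-3)**2 - 25/8*(-3))*(-1/43))*(-1/5*1) = ((3/8 + 9 + 75/8)*(-1/43))*(-1/5) = ((75/4)*(-1/43))*(-1/5) = -75/172*(-1/5) = 15/172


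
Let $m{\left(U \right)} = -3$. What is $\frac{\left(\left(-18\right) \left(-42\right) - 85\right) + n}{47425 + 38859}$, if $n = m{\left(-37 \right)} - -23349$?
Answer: $\frac{24017}{86284} \approx 0.27835$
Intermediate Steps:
$n = 23346$ ($n = -3 - -23349 = -3 + 23349 = 23346$)
$\frac{\left(\left(-18\right) \left(-42\right) - 85\right) + n}{47425 + 38859} = \frac{\left(\left(-18\right) \left(-42\right) - 85\right) + 23346}{47425 + 38859} = \frac{\left(756 - 85\right) + 23346}{86284} = \left(671 + 23346\right) \frac{1}{86284} = 24017 \cdot \frac{1}{86284} = \frac{24017}{86284}$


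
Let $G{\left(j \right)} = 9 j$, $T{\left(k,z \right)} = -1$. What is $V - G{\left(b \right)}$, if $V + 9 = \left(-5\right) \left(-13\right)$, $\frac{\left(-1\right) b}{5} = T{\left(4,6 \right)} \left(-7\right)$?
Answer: $371$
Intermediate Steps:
$b = -35$ ($b = - 5 \left(\left(-1\right) \left(-7\right)\right) = \left(-5\right) 7 = -35$)
$V = 56$ ($V = -9 - -65 = -9 + 65 = 56$)
$V - G{\left(b \right)} = 56 - 9 \left(-35\right) = 56 - -315 = 56 + 315 = 371$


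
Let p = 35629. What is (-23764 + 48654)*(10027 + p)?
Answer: 1136377840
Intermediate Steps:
(-23764 + 48654)*(10027 + p) = (-23764 + 48654)*(10027 + 35629) = 24890*45656 = 1136377840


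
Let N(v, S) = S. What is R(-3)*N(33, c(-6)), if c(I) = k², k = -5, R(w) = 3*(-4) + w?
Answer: -375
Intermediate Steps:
R(w) = -12 + w
c(I) = 25 (c(I) = (-5)² = 25)
R(-3)*N(33, c(-6)) = (-12 - 3)*25 = -15*25 = -375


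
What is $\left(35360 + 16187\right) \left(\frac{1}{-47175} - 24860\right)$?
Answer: $- \frac{60452801015047}{47175} \approx -1.2815 \cdot 10^{9}$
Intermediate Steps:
$\left(35360 + 16187\right) \left(\frac{1}{-47175} - 24860\right) = 51547 \left(- \frac{1}{47175} - 24860\right) = 51547 \left(- \frac{1172770501}{47175}\right) = - \frac{60452801015047}{47175}$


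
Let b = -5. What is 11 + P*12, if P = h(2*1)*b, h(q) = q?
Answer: -109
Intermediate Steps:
P = -10 (P = (2*1)*(-5) = 2*(-5) = -10)
11 + P*12 = 11 - 10*12 = 11 - 120 = -109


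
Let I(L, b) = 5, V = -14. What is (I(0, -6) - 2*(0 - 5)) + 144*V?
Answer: -2001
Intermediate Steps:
(I(0, -6) - 2*(0 - 5)) + 144*V = (5 - 2*(0 - 5)) + 144*(-14) = (5 - 2*(-5)) - 2016 = (5 - 1*(-10)) - 2016 = (5 + 10) - 2016 = 15 - 2016 = -2001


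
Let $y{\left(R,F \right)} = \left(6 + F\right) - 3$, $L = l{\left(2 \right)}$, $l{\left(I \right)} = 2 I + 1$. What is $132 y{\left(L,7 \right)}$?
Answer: $1320$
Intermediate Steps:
$l{\left(I \right)} = 1 + 2 I$
$L = 5$ ($L = 1 + 2 \cdot 2 = 1 + 4 = 5$)
$y{\left(R,F \right)} = 3 + F$
$132 y{\left(L,7 \right)} = 132 \left(3 + 7\right) = 132 \cdot 10 = 1320$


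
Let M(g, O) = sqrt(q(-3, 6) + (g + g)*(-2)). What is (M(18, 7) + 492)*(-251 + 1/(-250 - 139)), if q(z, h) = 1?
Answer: -48038880/389 - 97640*I*sqrt(71)/389 ≈ -1.2349e+5 - 2115.0*I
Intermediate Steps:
M(g, O) = sqrt(1 - 4*g) (M(g, O) = sqrt(1 + (g + g)*(-2)) = sqrt(1 + (2*g)*(-2)) = sqrt(1 - 4*g))
(M(18, 7) + 492)*(-251 + 1/(-250 - 139)) = (sqrt(1 - 4*18) + 492)*(-251 + 1/(-250 - 139)) = (sqrt(1 - 72) + 492)*(-251 + 1/(-389)) = (sqrt(-71) + 492)*(-251 - 1/389) = (I*sqrt(71) + 492)*(-97640/389) = (492 + I*sqrt(71))*(-97640/389) = -48038880/389 - 97640*I*sqrt(71)/389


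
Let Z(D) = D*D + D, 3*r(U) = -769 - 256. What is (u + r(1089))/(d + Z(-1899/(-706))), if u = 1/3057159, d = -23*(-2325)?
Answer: -520631018137264/81500227019822205 ≈ -0.0063881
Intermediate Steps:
r(U) = -1025/3 (r(U) = (-769 - 256)/3 = (1/3)*(-1025) = -1025/3)
Z(D) = D + D**2 (Z(D) = D**2 + D = D + D**2)
d = 53475
u = 1/3057159 ≈ 3.2710e-7
(u + r(1089))/(d + Z(-1899/(-706))) = (1/3057159 - 1025/3)/(53475 + (-1899/(-706))*(1 - 1899/(-706))) = -1044529324/(3057159*(53475 + (-1899*(-1/706))*(1 - 1899*(-1/706)))) = -1044529324/(3057159*(53475 + 1899*(1 + 1899/706)/706)) = -1044529324/(3057159*(53475 + (1899/706)*(2605/706))) = -1044529324/(3057159*(53475 + 4946895/498436)) = -1044529324/(3057159*26658811995/498436) = -1044529324/3057159*498436/26658811995 = -520631018137264/81500227019822205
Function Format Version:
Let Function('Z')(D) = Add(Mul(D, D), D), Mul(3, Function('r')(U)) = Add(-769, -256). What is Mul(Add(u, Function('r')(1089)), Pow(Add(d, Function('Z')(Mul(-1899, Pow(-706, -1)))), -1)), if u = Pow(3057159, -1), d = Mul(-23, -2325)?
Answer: Rational(-520631018137264, 81500227019822205) ≈ -0.0063881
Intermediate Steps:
Function('r')(U) = Rational(-1025, 3) (Function('r')(U) = Mul(Rational(1, 3), Add(-769, -256)) = Mul(Rational(1, 3), -1025) = Rational(-1025, 3))
Function('Z')(D) = Add(D, Pow(D, 2)) (Function('Z')(D) = Add(Pow(D, 2), D) = Add(D, Pow(D, 2)))
d = 53475
u = Rational(1, 3057159) ≈ 3.2710e-7
Mul(Add(u, Function('r')(1089)), Pow(Add(d, Function('Z')(Mul(-1899, Pow(-706, -1)))), -1)) = Mul(Add(Rational(1, 3057159), Rational(-1025, 3)), Pow(Add(53475, Mul(Mul(-1899, Pow(-706, -1)), Add(1, Mul(-1899, Pow(-706, -1))))), -1)) = Mul(Rational(-1044529324, 3057159), Pow(Add(53475, Mul(Mul(-1899, Rational(-1, 706)), Add(1, Mul(-1899, Rational(-1, 706))))), -1)) = Mul(Rational(-1044529324, 3057159), Pow(Add(53475, Mul(Rational(1899, 706), Add(1, Rational(1899, 706)))), -1)) = Mul(Rational(-1044529324, 3057159), Pow(Add(53475, Mul(Rational(1899, 706), Rational(2605, 706))), -1)) = Mul(Rational(-1044529324, 3057159), Pow(Add(53475, Rational(4946895, 498436)), -1)) = Mul(Rational(-1044529324, 3057159), Pow(Rational(26658811995, 498436), -1)) = Mul(Rational(-1044529324, 3057159), Rational(498436, 26658811995)) = Rational(-520631018137264, 81500227019822205)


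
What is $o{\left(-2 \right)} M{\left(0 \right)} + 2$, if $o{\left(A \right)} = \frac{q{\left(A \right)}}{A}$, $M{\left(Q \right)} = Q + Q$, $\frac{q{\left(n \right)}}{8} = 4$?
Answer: $2$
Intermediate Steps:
$q{\left(n \right)} = 32$ ($q{\left(n \right)} = 8 \cdot 4 = 32$)
$M{\left(Q \right)} = 2 Q$
$o{\left(A \right)} = \frac{32}{A}$
$o{\left(-2 \right)} M{\left(0 \right)} + 2 = \frac{32}{-2} \cdot 2 \cdot 0 + 2 = 32 \left(- \frac{1}{2}\right) 0 + 2 = \left(-16\right) 0 + 2 = 0 + 2 = 2$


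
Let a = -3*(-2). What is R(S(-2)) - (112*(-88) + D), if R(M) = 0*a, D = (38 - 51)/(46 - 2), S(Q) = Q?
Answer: 433677/44 ≈ 9856.3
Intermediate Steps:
a = 6
D = -13/44 ≈ -0.29545
R(M) = 0 (R(M) = 0*6 = 0)
R(S(-2)) - (112*(-88) + D) = 0 - (112*(-88) - 13/44) = 0 - (-9856 - 13/44) = 0 - 1*(-433677/44) = 0 + 433677/44 = 433677/44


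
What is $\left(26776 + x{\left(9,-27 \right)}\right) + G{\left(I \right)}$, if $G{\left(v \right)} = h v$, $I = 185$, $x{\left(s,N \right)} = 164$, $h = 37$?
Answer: $33785$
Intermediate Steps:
$G{\left(v \right)} = 37 v$
$\left(26776 + x{\left(9,-27 \right)}\right) + G{\left(I \right)} = \left(26776 + 164\right) + 37 \cdot 185 = 26940 + 6845 = 33785$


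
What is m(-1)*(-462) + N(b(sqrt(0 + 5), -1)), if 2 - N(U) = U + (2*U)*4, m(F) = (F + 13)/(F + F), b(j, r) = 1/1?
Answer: 2765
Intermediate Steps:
b(j, r) = 1
m(F) = (13 + F)/(2*F) (m(F) = (13 + F)/((2*F)) = (13 + F)*(1/(2*F)) = (13 + F)/(2*F))
N(U) = 2 - 9*U (N(U) = 2 - (U + (2*U)*4) = 2 - (U + 8*U) = 2 - 9*U)
m(-1)*(-462) + N(b(sqrt(0 + 5), -1)) = ((1/2)*(13 - 1)/(-1))*(-462) + (2 - 9*1) = ((1/2)*(-1)*12)*(-462) + (2 - 9) = -6*(-462) - 7 = 2772 - 7 = 2765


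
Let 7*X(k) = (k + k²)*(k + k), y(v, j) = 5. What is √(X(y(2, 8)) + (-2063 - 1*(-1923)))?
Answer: 2*I*√1190/7 ≈ 9.8561*I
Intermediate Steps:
X(k) = 2*k*(k + k²)/7 (X(k) = ((k + k²)*(k + k))/7 = ((k + k²)*(2*k))/7 = (2*k*(k + k²))/7 = 2*k*(k + k²)/7)
√(X(y(2, 8)) + (-2063 - 1*(-1923))) = √((2/7)*5²*(1 + 5) + (-2063 - 1*(-1923))) = √((2/7)*25*6 + (-2063 + 1923)) = √(300/7 - 140) = √(-680/7) = 2*I*√1190/7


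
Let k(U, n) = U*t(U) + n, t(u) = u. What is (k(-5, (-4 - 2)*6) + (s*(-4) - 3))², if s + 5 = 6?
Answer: 324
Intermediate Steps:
s = 1 (s = -5 + 6 = 1)
k(U, n) = n + U² (k(U, n) = U*U + n = U² + n = n + U²)
(k(-5, (-4 - 2)*6) + (s*(-4) - 3))² = (((-4 - 2)*6 + (-5)²) + (1*(-4) - 3))² = ((-6*6 + 25) + (-4 - 3))² = ((-36 + 25) - 7)² = (-11 - 7)² = (-18)² = 324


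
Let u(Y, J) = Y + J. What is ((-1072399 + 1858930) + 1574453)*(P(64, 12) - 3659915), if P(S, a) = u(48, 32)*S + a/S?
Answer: -17257824151191/2 ≈ -8.6289e+12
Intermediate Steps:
u(Y, J) = J + Y
P(S, a) = 80*S + a/S (P(S, a) = (32 + 48)*S + a/S = 80*S + a/S)
((-1072399 + 1858930) + 1574453)*(P(64, 12) - 3659915) = ((-1072399 + 1858930) + 1574453)*((80*64 + 12/64) - 3659915) = (786531 + 1574453)*((5120 + 12*(1/64)) - 3659915) = 2360984*((5120 + 3/16) - 3659915) = 2360984*(81923/16 - 3659915) = 2360984*(-58476717/16) = -17257824151191/2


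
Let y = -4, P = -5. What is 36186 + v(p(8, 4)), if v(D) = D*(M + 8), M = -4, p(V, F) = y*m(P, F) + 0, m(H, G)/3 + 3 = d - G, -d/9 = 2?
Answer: 37386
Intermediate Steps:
d = -18 (d = -9*2 = -18)
m(H, G) = -63 - 3*G (m(H, G) = -9 + 3*(-18 - G) = -9 + (-54 - 3*G) = -63 - 3*G)
p(V, F) = 252 + 12*F (p(V, F) = -4*(-63 - 3*F) + 0 = (252 + 12*F) + 0 = 252 + 12*F)
v(D) = 4*D (v(D) = D*(-4 + 8) = D*4 = 4*D)
36186 + v(p(8, 4)) = 36186 + 4*(252 + 12*4) = 36186 + 4*(252 + 48) = 36186 + 4*300 = 36186 + 1200 = 37386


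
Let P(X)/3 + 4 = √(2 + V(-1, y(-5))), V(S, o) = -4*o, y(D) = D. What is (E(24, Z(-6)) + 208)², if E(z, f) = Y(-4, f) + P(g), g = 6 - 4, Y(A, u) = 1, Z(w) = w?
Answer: 39007 + 1182*√22 ≈ 44551.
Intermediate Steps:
g = 2
P(X) = -12 + 3*√22 (P(X) = -12 + 3*√(2 - 4*(-5)) = -12 + 3*√(2 + 20) = -12 + 3*√22)
E(z, f) = -11 + 3*√22 (E(z, f) = 1 + (-12 + 3*√22) = -11 + 3*√22)
(E(24, Z(-6)) + 208)² = ((-11 + 3*√22) + 208)² = (197 + 3*√22)²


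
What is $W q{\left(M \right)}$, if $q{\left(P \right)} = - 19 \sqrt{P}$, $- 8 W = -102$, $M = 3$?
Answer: $- \frac{969 \sqrt{3}}{4} \approx -419.59$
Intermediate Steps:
$W = \frac{51}{4}$ ($W = \left(- \frac{1}{8}\right) \left(-102\right) = \frac{51}{4} \approx 12.75$)
$W q{\left(M \right)} = \frac{51 \left(- 19 \sqrt{3}\right)}{4} = - \frac{969 \sqrt{3}}{4}$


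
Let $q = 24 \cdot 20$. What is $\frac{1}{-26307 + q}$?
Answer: $- \frac{1}{25827} \approx -3.8719 \cdot 10^{-5}$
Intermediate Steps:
$q = 480$
$\frac{1}{-26307 + q} = \frac{1}{-26307 + 480} = \frac{1}{-25827} = - \frac{1}{25827}$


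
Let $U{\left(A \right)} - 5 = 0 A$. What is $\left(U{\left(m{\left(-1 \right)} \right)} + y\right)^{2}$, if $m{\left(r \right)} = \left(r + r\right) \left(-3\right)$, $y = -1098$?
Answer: $1194649$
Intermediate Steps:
$m{\left(r \right)} = - 6 r$ ($m{\left(r \right)} = 2 r \left(-3\right) = - 6 r$)
$U{\left(A \right)} = 5$ ($U{\left(A \right)} = 5 + 0 A = 5 + 0 = 5$)
$\left(U{\left(m{\left(-1 \right)} \right)} + y\right)^{2} = \left(5 - 1098\right)^{2} = \left(-1093\right)^{2} = 1194649$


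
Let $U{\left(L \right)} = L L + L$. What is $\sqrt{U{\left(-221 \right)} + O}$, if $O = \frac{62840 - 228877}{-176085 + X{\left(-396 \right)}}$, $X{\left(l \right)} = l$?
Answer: $\frac{\sqrt{168258402287513}}{58827} \approx 220.5$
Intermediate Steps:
$U{\left(L \right)} = L + L^{2}$ ($U{\left(L \right)} = L^{2} + L = L + L^{2}$)
$O = \frac{166037}{176481}$ ($O = \frac{62840 - 228877}{-176085 - 396} = - \frac{166037}{-176481} = \left(-166037\right) \left(- \frac{1}{176481}\right) = \frac{166037}{176481} \approx 0.94082$)
$\sqrt{U{\left(-221 \right)} + O} = \sqrt{- 221 \left(1 - 221\right) + \frac{166037}{176481}} = \sqrt{\left(-221\right) \left(-220\right) + \frac{166037}{176481}} = \sqrt{48620 + \frac{166037}{176481}} = \sqrt{\frac{8580672257}{176481}} = \frac{\sqrt{168258402287513}}{58827}$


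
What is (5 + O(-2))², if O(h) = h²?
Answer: 81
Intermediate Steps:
(5 + O(-2))² = (5 + (-2)²)² = (5 + 4)² = 9² = 81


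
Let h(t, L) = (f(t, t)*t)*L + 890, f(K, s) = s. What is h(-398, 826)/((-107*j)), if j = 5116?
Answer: -65421297/273706 ≈ -239.02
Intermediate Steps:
h(t, L) = 890 + L*t**2 (h(t, L) = (t*t)*L + 890 = t**2*L + 890 = L*t**2 + 890 = 890 + L*t**2)
h(-398, 826)/((-107*j)) = (890 + 826*(-398)**2)/((-107*5116)) = (890 + 826*158404)/(-547412) = (890 + 130841704)*(-1/547412) = 130842594*(-1/547412) = -65421297/273706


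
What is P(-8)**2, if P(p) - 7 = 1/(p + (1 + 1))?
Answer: 1681/36 ≈ 46.694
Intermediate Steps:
P(p) = 7 + 1/(2 + p) (P(p) = 7 + 1/(p + (1 + 1)) = 7 + 1/(p + 2) = 7 + 1/(2 + p))
P(-8)**2 = ((15 + 7*(-8))/(2 - 8))**2 = ((15 - 56)/(-6))**2 = (-1/6*(-41))**2 = (41/6)**2 = 1681/36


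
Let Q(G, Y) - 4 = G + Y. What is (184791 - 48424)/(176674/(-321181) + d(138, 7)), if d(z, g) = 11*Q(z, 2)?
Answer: 43798489427/508574030 ≈ 86.120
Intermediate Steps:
Q(G, Y) = 4 + G + Y (Q(G, Y) = 4 + (G + Y) = 4 + G + Y)
d(z, g) = 66 + 11*z (d(z, g) = 11*(4 + z + 2) = 11*(6 + z) = 66 + 11*z)
(184791 - 48424)/(176674/(-321181) + d(138, 7)) = (184791 - 48424)/(176674/(-321181) + (66 + 11*138)) = 136367/(176674*(-1/321181) + (66 + 1518)) = 136367/(-176674/321181 + 1584) = 136367/(508574030/321181) = 136367*(321181/508574030) = 43798489427/508574030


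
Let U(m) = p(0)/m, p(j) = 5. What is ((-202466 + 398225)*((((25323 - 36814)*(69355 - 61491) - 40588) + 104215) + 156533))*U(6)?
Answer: -14705589652980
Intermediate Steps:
U(m) = 5/m
((-202466 + 398225)*((((25323 - 36814)*(69355 - 61491) - 40588) + 104215) + 156533))*U(6) = ((-202466 + 398225)*((((25323 - 36814)*(69355 - 61491) - 40588) + 104215) + 156533))*(5/6) = (195759*(((-11491*7864 - 40588) + 104215) + 156533))*(5*(1/6)) = (195759*(((-90365224 - 40588) + 104215) + 156533))*(5/6) = (195759*((-90405812 + 104215) + 156533))*(5/6) = (195759*(-90301597 + 156533))*(5/6) = (195759*(-90145064))*(5/6) = -17646707583576*5/6 = -14705589652980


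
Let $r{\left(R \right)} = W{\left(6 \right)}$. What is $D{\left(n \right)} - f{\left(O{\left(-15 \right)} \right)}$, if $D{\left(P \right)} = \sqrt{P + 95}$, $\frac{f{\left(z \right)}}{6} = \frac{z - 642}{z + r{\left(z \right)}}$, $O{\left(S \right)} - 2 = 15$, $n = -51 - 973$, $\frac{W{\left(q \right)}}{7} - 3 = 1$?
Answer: $\frac{250}{3} + i \sqrt{929} \approx 83.333 + 30.479 i$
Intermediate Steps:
$W{\left(q \right)} = 28$ ($W{\left(q \right)} = 21 + 7 \cdot 1 = 21 + 7 = 28$)
$r{\left(R \right)} = 28$
$n = -1024$
$O{\left(S \right)} = 17$ ($O{\left(S \right)} = 2 + 15 = 17$)
$f{\left(z \right)} = \frac{6 \left(-642 + z\right)}{28 + z}$ ($f{\left(z \right)} = 6 \frac{z - 642}{z + 28} = 6 \frac{-642 + z}{28 + z} = \frac{6 \left(-642 + z\right)}{28 + z}$)
$D{\left(P \right)} = \sqrt{95 + P}$
$D{\left(n \right)} - f{\left(O{\left(-15 \right)} \right)} = \sqrt{95 - 1024} - \frac{6 \left(-642 + 17\right)}{28 + 17} = \sqrt{-929} - 6 \cdot \frac{1}{45} \left(-625\right) = i \sqrt{929} - 6 \cdot \frac{1}{45} \left(-625\right) = i \sqrt{929} - - \frac{250}{3} = i \sqrt{929} + \frac{250}{3} = \frac{250}{3} + i \sqrt{929}$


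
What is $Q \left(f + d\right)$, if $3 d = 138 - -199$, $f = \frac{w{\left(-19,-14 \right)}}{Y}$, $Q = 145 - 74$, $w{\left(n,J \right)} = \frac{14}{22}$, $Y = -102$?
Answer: $\frac{8948201}{1122} \approx 7975.2$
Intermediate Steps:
$w{\left(n,J \right)} = \frac{7}{11}$ ($w{\left(n,J \right)} = 14 \cdot \frac{1}{22} = \frac{7}{11}$)
$Q = 71$
$f = - \frac{7}{1122}$ ($f = \frac{7}{11 \left(-102\right)} = \frac{7}{11} \left(- \frac{1}{102}\right) = - \frac{7}{1122} \approx -0.0062389$)
$d = \frac{337}{3}$ ($d = \frac{138 - -199}{3} = \frac{138 + 199}{3} = \frac{1}{3} \cdot 337 = \frac{337}{3} \approx 112.33$)
$Q \left(f + d\right) = 71 \left(- \frac{7}{1122} + \frac{337}{3}\right) = 71 \cdot \frac{126031}{1122} = \frac{8948201}{1122}$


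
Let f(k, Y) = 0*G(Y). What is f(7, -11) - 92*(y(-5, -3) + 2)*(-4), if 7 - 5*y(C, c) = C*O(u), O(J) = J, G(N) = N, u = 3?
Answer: 11776/5 ≈ 2355.2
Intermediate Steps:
f(k, Y) = 0 (f(k, Y) = 0*Y = 0)
y(C, c) = 7/5 - 3*C/5 (y(C, c) = 7/5 - C*3/5 = 7/5 - 3*C/5)
f(7, -11) - 92*(y(-5, -3) + 2)*(-4) = 0 - 92*((7/5 - ⅗*(-5)) + 2)*(-4) = 0 - 92*((7/5 + 3) + 2)*(-4) = 0 - 92*(22/5 + 2)*(-4) = 0 - 2944*(-4)/5 = 0 - 92*(-128/5) = 0 + 11776/5 = 11776/5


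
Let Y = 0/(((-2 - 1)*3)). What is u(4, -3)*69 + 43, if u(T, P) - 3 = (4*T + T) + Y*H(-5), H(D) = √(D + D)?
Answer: 1630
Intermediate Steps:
H(D) = √2*√D (H(D) = √(2*D) = √2*√D)
Y = 0 (Y = 0/((-3*3)) = 0/(-9) = 0*(-⅑) = 0)
u(T, P) = 3 + 5*T (u(T, P) = 3 + ((4*T + T) + 0*(√2*√(-5))) = 3 + (5*T + 0*(√2*(I*√5))) = 3 + (5*T + 0*(I*√10)) = 3 + (5*T + 0) = 3 + 5*T)
u(4, -3)*69 + 43 = (3 + 5*4)*69 + 43 = (3 + 20)*69 + 43 = 23*69 + 43 = 1587 + 43 = 1630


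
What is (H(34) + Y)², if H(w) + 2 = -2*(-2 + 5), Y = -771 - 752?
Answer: 2343961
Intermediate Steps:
Y = -1523
H(w) = -8 (H(w) = -2 - 2*(-2 + 5) = -2 - 2*3 = -2 - 6 = -8)
(H(34) + Y)² = (-8 - 1523)² = (-1531)² = 2343961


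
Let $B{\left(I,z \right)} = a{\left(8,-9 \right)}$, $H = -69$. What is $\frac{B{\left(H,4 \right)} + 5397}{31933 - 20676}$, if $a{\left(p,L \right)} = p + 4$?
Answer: $\frac{5409}{11257} \approx 0.4805$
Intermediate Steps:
$a{\left(p,L \right)} = 4 + p$
$B{\left(I,z \right)} = 12$ ($B{\left(I,z \right)} = 4 + 8 = 12$)
$\frac{B{\left(H,4 \right)} + 5397}{31933 - 20676} = \frac{12 + 5397}{31933 - 20676} = \frac{5409}{11257}$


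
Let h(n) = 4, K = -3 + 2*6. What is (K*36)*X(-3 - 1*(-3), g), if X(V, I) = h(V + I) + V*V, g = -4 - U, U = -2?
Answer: 1296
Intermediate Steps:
K = 9 (K = -3 + 12 = 9)
g = -2 (g = -4 - 1*(-2) = -4 + 2 = -2)
X(V, I) = 4 + V² (X(V, I) = 4 + V*V = 4 + V²)
(K*36)*X(-3 - 1*(-3), g) = (9*36)*(4 + (-3 - 1*(-3))²) = 324*(4 + (-3 + 3)²) = 324*(4 + 0²) = 324*(4 + 0) = 324*4 = 1296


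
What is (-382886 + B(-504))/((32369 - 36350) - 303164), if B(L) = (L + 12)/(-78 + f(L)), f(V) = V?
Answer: 7427972/5958613 ≈ 1.2466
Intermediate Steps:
B(L) = (12 + L)/(-78 + L) (B(L) = (L + 12)/(-78 + L) = (12 + L)/(-78 + L))
(-382886 + B(-504))/((32369 - 36350) - 303164) = (-382886 + (12 - 504)/(-78 - 504))/((32369 - 36350) - 303164) = (-382886 - 492/(-582))/(-3981 - 303164) = (-382886 - 1/582*(-492))/(-307145) = (-382886 + 82/97)*(-1/307145) = -37139860/97*(-1/307145) = 7427972/5958613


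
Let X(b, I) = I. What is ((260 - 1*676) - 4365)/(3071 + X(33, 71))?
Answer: -4781/3142 ≈ -1.5216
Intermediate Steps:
((260 - 1*676) - 4365)/(3071 + X(33, 71)) = ((260 - 1*676) - 4365)/(3071 + 71) = ((260 - 676) - 4365)/3142 = (-416 - 4365)*(1/3142) = -4781*1/3142 = -4781/3142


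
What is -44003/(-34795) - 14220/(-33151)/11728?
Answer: 4277159500421/3382029879940 ≈ 1.2647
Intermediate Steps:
-44003/(-34795) - 14220/(-33151)/11728 = -44003*(-1/34795) - 14220*(-1/33151)*(1/11728) = 44003/34795 + (14220/33151)*(1/11728) = 44003/34795 + 3555/97198732 = 4277159500421/3382029879940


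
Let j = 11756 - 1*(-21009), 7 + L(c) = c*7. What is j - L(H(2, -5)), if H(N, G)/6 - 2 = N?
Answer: 32604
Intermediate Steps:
H(N, G) = 12 + 6*N
L(c) = -7 + 7*c (L(c) = -7 + c*7 = -7 + 7*c)
j = 32765 (j = 11756 + 21009 = 32765)
j - L(H(2, -5)) = 32765 - (-7 + 7*(12 + 6*2)) = 32765 - (-7 + 7*(12 + 12)) = 32765 - (-7 + 7*24) = 32765 - (-7 + 168) = 32765 - 1*161 = 32765 - 161 = 32604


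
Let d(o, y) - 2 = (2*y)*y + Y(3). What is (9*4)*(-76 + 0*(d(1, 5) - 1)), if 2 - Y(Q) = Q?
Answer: -2736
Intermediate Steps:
Y(Q) = 2 - Q
d(o, y) = 1 + 2*y² (d(o, y) = 2 + ((2*y)*y + (2 - 1*3)) = 2 + (2*y² + (2 - 3)) = 2 + (2*y² - 1) = 2 + (-1 + 2*y²) = 1 + 2*y²)
(9*4)*(-76 + 0*(d(1, 5) - 1)) = (9*4)*(-76 + 0*((1 + 2*5²) - 1)) = 36*(-76 + 0*((1 + 2*25) - 1)) = 36*(-76 + 0*((1 + 50) - 1)) = 36*(-76 + 0*(51 - 1)) = 36*(-76 + 0*50) = 36*(-76 + 0) = 36*(-76) = -2736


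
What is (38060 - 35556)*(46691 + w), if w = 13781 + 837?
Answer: 153517736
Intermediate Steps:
w = 14618
(38060 - 35556)*(46691 + w) = (38060 - 35556)*(46691 + 14618) = 2504*61309 = 153517736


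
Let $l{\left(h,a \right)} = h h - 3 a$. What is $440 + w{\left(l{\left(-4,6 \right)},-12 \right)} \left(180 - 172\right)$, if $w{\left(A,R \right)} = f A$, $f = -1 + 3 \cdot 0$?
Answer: $456$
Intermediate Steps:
$f = -1$ ($f = -1 + 0 = -1$)
$l{\left(h,a \right)} = h^{2} - 3 a$
$w{\left(A,R \right)} = - A$
$440 + w{\left(l{\left(-4,6 \right)},-12 \right)} \left(180 - 172\right) = 440 + - (\left(-4\right)^{2} - 18) \left(180 - 172\right) = 440 + - (16 - 18) 8 = 440 + \left(-1\right) \left(-2\right) 8 = 440 + 2 \cdot 8 = 440 + 16 = 456$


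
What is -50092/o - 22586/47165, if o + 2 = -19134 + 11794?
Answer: 1098381384/173142715 ≈ 6.3438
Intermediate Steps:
o = -7342 (o = -2 + (-19134 + 11794) = -2 - 7340 = -7342)
-50092/o - 22586/47165 = -50092/(-7342) - 22586/47165 = -50092*(-1/7342) - 22586*1/47165 = 25046/3671 - 22586/47165 = 1098381384/173142715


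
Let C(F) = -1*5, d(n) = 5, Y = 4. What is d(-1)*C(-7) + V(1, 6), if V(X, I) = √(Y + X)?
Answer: -25 + √5 ≈ -22.764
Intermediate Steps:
V(X, I) = √(4 + X)
C(F) = -5
d(-1)*C(-7) + V(1, 6) = 5*(-5) + √(4 + 1) = -25 + √5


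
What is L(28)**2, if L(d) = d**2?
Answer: 614656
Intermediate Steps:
L(28)**2 = (28**2)**2 = 784**2 = 614656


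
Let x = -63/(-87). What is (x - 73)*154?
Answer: -322784/29 ≈ -11130.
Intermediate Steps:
x = 21/29 (x = -63*(-1/87) = 21/29 ≈ 0.72414)
(x - 73)*154 = (21/29 - 73)*154 = -2096/29*154 = -322784/29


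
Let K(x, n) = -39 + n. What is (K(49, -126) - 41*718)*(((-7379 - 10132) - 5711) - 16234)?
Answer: 1168015968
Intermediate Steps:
(K(49, -126) - 41*718)*(((-7379 - 10132) - 5711) - 16234) = ((-39 - 126) - 41*718)*(((-7379 - 10132) - 5711) - 16234) = (-165 - 29438)*((-17511 - 5711) - 16234) = -29603*(-23222 - 16234) = -29603*(-39456) = 1168015968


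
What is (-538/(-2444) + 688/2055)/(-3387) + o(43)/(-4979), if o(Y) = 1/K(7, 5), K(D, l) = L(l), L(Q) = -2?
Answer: -103294489/1628797173705 ≈ -6.3418e-5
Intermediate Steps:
K(D, l) = -2
o(Y) = -1/2 (o(Y) = 1/(-2) = -1/2)
(-538/(-2444) + 688/2055)/(-3387) + o(43)/(-4979) = (-538/(-2444) + 688/2055)/(-3387) - 1/2/(-4979) = (-538*(-1/2444) + 688*(1/2055))*(-1/3387) - 1/2*(-1/4979) = (269/1222 + 688/2055)*(-1/3387) + 1/9958 = (1393531/2511210)*(-1/3387) + 1/9958 = -1393531/8505468270 + 1/9958 = -103294489/1628797173705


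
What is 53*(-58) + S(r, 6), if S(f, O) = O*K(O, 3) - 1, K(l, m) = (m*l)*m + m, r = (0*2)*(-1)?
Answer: -2733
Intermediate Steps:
r = 0 (r = 0*(-1) = 0)
K(l, m) = m + l*m² (K(l, m) = (l*m)*m + m = l*m² + m = m + l*m²)
S(f, O) = -1 + O*(3 + 9*O) (S(f, O) = O*(3*(1 + O*3)) - 1 = O*(3*(1 + 3*O)) - 1 = O*(3 + 9*O) - 1 = -1 + O*(3 + 9*O))
53*(-58) + S(r, 6) = 53*(-58) + (-1 + 3*6*(1 + 3*6)) = -3074 + (-1 + 3*6*(1 + 18)) = -3074 + (-1 + 3*6*19) = -3074 + (-1 + 342) = -3074 + 341 = -2733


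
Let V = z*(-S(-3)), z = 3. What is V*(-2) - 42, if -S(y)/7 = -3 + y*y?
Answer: -294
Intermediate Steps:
S(y) = 21 - 7*y² (S(y) = -7*(-3 + y*y) = -7*(-3 + y²) = 21 - 7*y²)
V = 126 (V = 3*(-(21 - 7*(-3)²)) = 3*(-(21 - 7*9)) = 3*(-(21 - 63)) = 3*(-1*(-42)) = 3*42 = 126)
V*(-2) - 42 = 126*(-2) - 42 = -252 - 42 = -294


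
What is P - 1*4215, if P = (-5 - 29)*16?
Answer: -4759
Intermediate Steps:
P = -544 (P = -34*16 = -544)
P - 1*4215 = -544 - 1*4215 = -544 - 4215 = -4759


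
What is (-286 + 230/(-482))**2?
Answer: 4766659681/58081 ≈ 82069.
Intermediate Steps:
(-286 + 230/(-482))**2 = (-286 + 230*(-1/482))**2 = (-286 - 115/241)**2 = (-69041/241)**2 = 4766659681/58081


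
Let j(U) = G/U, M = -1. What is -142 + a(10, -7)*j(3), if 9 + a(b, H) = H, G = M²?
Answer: -442/3 ≈ -147.33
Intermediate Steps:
G = 1 (G = (-1)² = 1)
a(b, H) = -9 + H
j(U) = 1/U
-142 + a(10, -7)*j(3) = -142 + (-9 - 7)/3 = -142 - 16*⅓ = -142 - 16/3 = -442/3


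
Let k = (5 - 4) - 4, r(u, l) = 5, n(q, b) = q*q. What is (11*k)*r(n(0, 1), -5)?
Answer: -165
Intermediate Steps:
n(q, b) = q²
k = -3 (k = 1 - 4 = -3)
(11*k)*r(n(0, 1), -5) = (11*(-3))*5 = -33*5 = -165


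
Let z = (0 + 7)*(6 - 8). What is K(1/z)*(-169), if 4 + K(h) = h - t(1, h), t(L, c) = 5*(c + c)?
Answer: 7943/14 ≈ 567.36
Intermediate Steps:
t(L, c) = 10*c (t(L, c) = 5*(2*c) = 10*c)
z = -14 (z = 7*(-2) = -14)
K(h) = -4 - 9*h (K(h) = -4 + (h - 10*h) = -4 - 9*h)
K(1/z)*(-169) = (-4 - 9/(-14))*(-169) = (-4 - 9*(-1/14))*(-169) = (-4 + 9/14)*(-169) = -47/14*(-169) = 7943/14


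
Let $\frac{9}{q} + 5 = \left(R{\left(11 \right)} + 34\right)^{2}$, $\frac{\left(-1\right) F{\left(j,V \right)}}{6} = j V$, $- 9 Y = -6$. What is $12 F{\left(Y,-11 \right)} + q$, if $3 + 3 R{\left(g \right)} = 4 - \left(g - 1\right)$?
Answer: $\frac{504777}{956} \approx 528.01$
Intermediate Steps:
$Y = \frac{2}{3}$ ($Y = \left(- \frac{1}{9}\right) \left(-6\right) = \frac{2}{3} \approx 0.66667$)
$R{\left(g \right)} = \frac{2}{3} - \frac{g}{3}$ ($R{\left(g \right)} = -1 + \frac{4 - \left(g - 1\right)}{3} = -1 + \frac{4 - \left(-1 + g\right)}{3} = -1 + \frac{5 - g}{3} = -1 - \left(- \frac{5}{3} + \frac{g}{3}\right) = \frac{2}{3} - \frac{g}{3}$)
$F{\left(j,V \right)} = - 6 V j$ ($F{\left(j,V \right)} = - 6 j V = - 6 V j$)
$q = \frac{9}{956}$ ($q = \frac{9}{-5 + \left(\left(\frac{2}{3} - \frac{11}{3}\right) + 34\right)^{2}} = \frac{9}{-5 + \left(-3 + 34\right)^{2}} = \frac{9}{-5 + 31^{2}} = \frac{9}{-5 + 961} = \frac{9}{956} \approx 0.0094142$)
$12 F{\left(Y,-11 \right)} + q = 12 \left(\left(-6\right) \left(-11\right) \frac{2}{3}\right) + \frac{9}{956} = 12 \cdot 44 + \frac{9}{956} = 528 + \frac{9}{956} = \frac{504777}{956}$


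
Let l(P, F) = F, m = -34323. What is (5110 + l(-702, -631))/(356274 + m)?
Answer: 1493/107317 ≈ 0.013912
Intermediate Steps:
(5110 + l(-702, -631))/(356274 + m) = (5110 - 631)/(356274 - 34323) = 4479/321951 = 4479*(1/321951) = 1493/107317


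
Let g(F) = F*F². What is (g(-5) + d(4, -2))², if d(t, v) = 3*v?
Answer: 17161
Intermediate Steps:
g(F) = F³
(g(-5) + d(4, -2))² = ((-5)³ + 3*(-2))² = (-125 - 6)² = (-131)² = 17161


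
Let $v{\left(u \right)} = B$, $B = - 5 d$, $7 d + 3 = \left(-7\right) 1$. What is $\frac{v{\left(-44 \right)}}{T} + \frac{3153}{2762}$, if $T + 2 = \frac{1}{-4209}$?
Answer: $- \frac{395447151}{162772946} \approx -2.4294$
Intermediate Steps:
$d = - \frac{10}{7}$ ($d = - \frac{3}{7} + \frac{\left(-7\right) 1}{7} = - \frac{3}{7} + \frac{1}{7} \left(-7\right) = - \frac{3}{7} - 1 = - \frac{10}{7} \approx -1.4286$)
$B = \frac{50}{7}$ ($B = \left(-5\right) \left(- \frac{10}{7}\right) = \frac{50}{7} \approx 7.1429$)
$v{\left(u \right)} = \frac{50}{7}$
$T = - \frac{8419}{4209}$ ($T = -2 + \frac{1}{-4209} = -2 - \frac{1}{4209} = - \frac{8419}{4209} \approx -2.0002$)
$\frac{v{\left(-44 \right)}}{T} + \frac{3153}{2762} = \frac{50}{7 \left(- \frac{8419}{4209}\right)} + \frac{3153}{2762} = \frac{50}{7} \left(- \frac{4209}{8419}\right) + 3153 \cdot \frac{1}{2762} = - \frac{210450}{58933} + \frac{3153}{2762} = - \frac{395447151}{162772946}$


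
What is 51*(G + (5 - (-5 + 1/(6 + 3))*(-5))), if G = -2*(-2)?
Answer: -2363/3 ≈ -787.67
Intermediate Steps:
G = 4
51*(G + (5 - (-5 + 1/(6 + 3))*(-5))) = 51*(4 + (5 - (-5 + 1/(6 + 3))*(-5))) = 51*(4 + (5 - (-5 + 1/9)*(-5))) = 51*(4 + (5 - (-5 + ⅑)*(-5))) = 51*(4 + (5 - (-44)*(-5)/9)) = 51*(4 + (5 - 1*220/9)) = 51*(4 + (5 - 220/9)) = 51*(4 - 175/9) = 51*(-139/9) = -2363/3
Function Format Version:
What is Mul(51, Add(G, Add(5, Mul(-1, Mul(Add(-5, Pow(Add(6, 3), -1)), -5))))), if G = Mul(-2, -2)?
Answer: Rational(-2363, 3) ≈ -787.67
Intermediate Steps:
G = 4
Mul(51, Add(G, Add(5, Mul(-1, Mul(Add(-5, Pow(Add(6, 3), -1)), -5))))) = Mul(51, Add(4, Add(5, Mul(-1, Mul(Add(-5, Pow(Add(6, 3), -1)), -5))))) = Mul(51, Add(4, Add(5, Mul(-1, Mul(Add(-5, Pow(9, -1)), -5))))) = Mul(51, Add(4, Add(5, Mul(-1, Mul(Add(-5, Rational(1, 9)), -5))))) = Mul(51, Add(4, Add(5, Mul(-1, Mul(Rational(-44, 9), -5))))) = Mul(51, Add(4, Add(5, Mul(-1, Rational(220, 9))))) = Mul(51, Add(4, Add(5, Rational(-220, 9)))) = Mul(51, Add(4, Rational(-175, 9))) = Mul(51, Rational(-139, 9)) = Rational(-2363, 3)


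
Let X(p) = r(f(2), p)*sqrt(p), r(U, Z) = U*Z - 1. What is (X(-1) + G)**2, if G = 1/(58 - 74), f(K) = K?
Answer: -2303/256 + 3*I/8 ≈ -8.9961 + 0.375*I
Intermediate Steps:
r(U, Z) = -1 + U*Z
X(p) = sqrt(p)*(-1 + 2*p) (X(p) = (-1 + 2*p)*sqrt(p) = sqrt(p)*(-1 + 2*p))
G = -1/16 (G = 1/(-16) = -1/16 ≈ -0.062500)
(X(-1) + G)**2 = (sqrt(-1)*(-1 + 2*(-1)) - 1/16)**2 = (I*(-1 - 2) - 1/16)**2 = (I*(-3) - 1/16)**2 = (-3*I - 1/16)**2 = (-1/16 - 3*I)**2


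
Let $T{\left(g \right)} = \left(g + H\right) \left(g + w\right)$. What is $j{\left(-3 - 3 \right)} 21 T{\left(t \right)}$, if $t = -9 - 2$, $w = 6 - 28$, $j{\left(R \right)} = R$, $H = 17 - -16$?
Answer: $91476$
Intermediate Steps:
$H = 33$ ($H = 17 + 16 = 33$)
$w = -22$ ($w = 6 - 28 = -22$)
$t = -11$ ($t = -9 - 2 = -11$)
$T{\left(g \right)} = \left(-22 + g\right) \left(33 + g\right)$ ($T{\left(g \right)} = \left(g + 33\right) \left(g - 22\right) = \left(33 + g\right) \left(-22 + g\right) = \left(-22 + g\right) \left(33 + g\right)$)
$j{\left(-3 - 3 \right)} 21 T{\left(t \right)} = \left(-3 - 3\right) 21 \left(-726 + \left(-11\right)^{2} + 11 \left(-11\right)\right) = \left(-3 - 3\right) 21 \left(-726 + 121 - 121\right) = \left(-6\right) 21 \left(-726\right) = \left(-126\right) \left(-726\right) = 91476$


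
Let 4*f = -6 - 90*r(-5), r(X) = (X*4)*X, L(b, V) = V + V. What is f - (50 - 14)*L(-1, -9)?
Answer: -3207/2 ≈ -1603.5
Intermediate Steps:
L(b, V) = 2*V
r(X) = 4*X² (r(X) = (4*X)*X = 4*X²)
f = -4503/2 (f = (-6 - 360*(-5)²)/4 = (-6 - 360*25)/4 = (-6 - 90*100)/4 = (-6 - 9000)/4 = (¼)*(-9006) = -4503/2 ≈ -2251.5)
f - (50 - 14)*L(-1, -9) = -4503/2 - (50 - 14)*2*(-9) = -4503/2 - 36*(-18) = -4503/2 - 1*(-648) = -4503/2 + 648 = -3207/2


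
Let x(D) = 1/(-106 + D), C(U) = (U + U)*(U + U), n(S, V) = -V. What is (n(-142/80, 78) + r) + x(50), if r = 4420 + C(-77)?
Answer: 1571247/56 ≈ 28058.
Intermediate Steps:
C(U) = 4*U**2 (C(U) = (2*U)*(2*U) = 4*U**2)
r = 28136 (r = 4420 + 4*(-77)**2 = 4420 + 4*5929 = 4420 + 23716 = 28136)
(n(-142/80, 78) + r) + x(50) = (-1*78 + 28136) + 1/(-106 + 50) = (-78 + 28136) + 1/(-56) = 28058 - 1/56 = 1571247/56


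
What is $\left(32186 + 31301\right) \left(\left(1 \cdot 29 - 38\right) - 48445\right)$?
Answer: $-3076199098$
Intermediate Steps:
$\left(32186 + 31301\right) \left(\left(1 \cdot 29 - 38\right) - 48445\right) = 63487 \left(\left(29 - 38\right) - 48445\right) = 63487 \left(-9 - 48445\right) = 63487 \left(-48454\right) = -3076199098$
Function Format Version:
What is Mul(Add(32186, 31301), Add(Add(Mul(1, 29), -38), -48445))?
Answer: -3076199098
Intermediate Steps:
Mul(Add(32186, 31301), Add(Add(Mul(1, 29), -38), -48445)) = Mul(63487, Add(Add(29, -38), -48445)) = Mul(63487, Add(-9, -48445)) = Mul(63487, -48454) = -3076199098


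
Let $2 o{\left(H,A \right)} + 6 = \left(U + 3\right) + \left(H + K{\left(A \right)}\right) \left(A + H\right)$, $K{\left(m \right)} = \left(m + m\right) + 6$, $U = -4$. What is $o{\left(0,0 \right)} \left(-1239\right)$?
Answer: $\frac{8673}{2} \approx 4336.5$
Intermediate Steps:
$K{\left(m \right)} = 6 + 2 m$ ($K{\left(m \right)} = 2 m + 6 = 6 + 2 m$)
$o{\left(H,A \right)} = - \frac{7}{2} + \frac{\left(A + H\right) \left(6 + H + 2 A\right)}{2}$ ($o{\left(H,A \right)} = -3 + \frac{\left(-4 + 3\right) + \left(H + \left(6 + 2 A\right)\right) \left(A + H\right)}{2} = -3 + \frac{-1 + \left(6 + H + 2 A\right) \left(A + H\right)}{2} = -3 + \frac{-1 + \left(A + H\right) \left(6 + H + 2 A\right)}{2} = -3 + \left(- \frac{1}{2} + \frac{\left(A + H\right) \left(6 + H + 2 A\right)}{2}\right) = - \frac{7}{2} + \frac{\left(A + H\right) \left(6 + H + 2 A\right)}{2}$)
$o{\left(0,0 \right)} \left(-1239\right) = \left(- \frac{7}{2} + \frac{0^{2}}{2} + 0 \left(3 + 0\right) + 0 \left(3 + 0\right) + \frac{1}{2} \cdot 0 \cdot 0\right) \left(-1239\right) = \left(- \frac{7}{2} + \frac{1}{2} \cdot 0 + 0 \cdot 3 + 0 \cdot 3 + 0\right) \left(-1239\right) = \left(- \frac{7}{2} + 0 + 0 + 0 + 0\right) \left(-1239\right) = \left(- \frac{7}{2}\right) \left(-1239\right) = \frac{8673}{2}$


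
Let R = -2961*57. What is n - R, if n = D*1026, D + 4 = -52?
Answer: 111321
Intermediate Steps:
D = -56 (D = -4 - 52 = -56)
R = -168777
n = -57456 (n = -56*1026 = -57456)
n - R = -57456 - 1*(-168777) = -57456 + 168777 = 111321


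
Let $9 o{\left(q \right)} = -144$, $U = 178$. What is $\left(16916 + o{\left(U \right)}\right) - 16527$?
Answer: $373$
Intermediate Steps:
$o{\left(q \right)} = -16$ ($o{\left(q \right)} = \frac{1}{9} \left(-144\right) = -16$)
$\left(16916 + o{\left(U \right)}\right) - 16527 = \left(16916 - 16\right) - 16527 = 16900 - 16527 = 373$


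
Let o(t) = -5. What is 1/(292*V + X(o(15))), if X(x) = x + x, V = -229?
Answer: -1/66878 ≈ -1.4953e-5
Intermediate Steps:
X(x) = 2*x
1/(292*V + X(o(15))) = 1/(292*(-229) + 2*(-5)) = 1/(-66868 - 10) = 1/(-66878) = -1/66878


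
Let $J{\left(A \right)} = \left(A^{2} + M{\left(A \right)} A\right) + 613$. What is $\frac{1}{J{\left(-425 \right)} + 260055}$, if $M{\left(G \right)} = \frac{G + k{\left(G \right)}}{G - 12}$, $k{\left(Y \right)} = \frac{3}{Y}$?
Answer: $\frac{437}{192664413} \approx 2.2682 \cdot 10^{-6}$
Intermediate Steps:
$M{\left(G \right)} = \frac{G + \frac{3}{G}}{-12 + G}$ ($M{\left(G \right)} = \frac{G + \frac{3}{G}}{G - 12} = \frac{G + \frac{3}{G}}{-12 + G}$)
$J{\left(A \right)} = 613 + A^{2} + \frac{3 + A^{2}}{-12 + A}$ ($J{\left(A \right)} = \left(A^{2} + \frac{3 + A^{2}}{A \left(-12 + A\right)} A\right) + 613 = \left(A^{2} + \frac{3 + A^{2}}{-12 + A}\right) + 613 = 613 + A^{2} + \frac{3 + A^{2}}{-12 + A}$)
$\frac{1}{J{\left(-425 \right)} + 260055} = \frac{1}{\frac{3 + \left(-425\right)^{2} + \left(-12 - 425\right) \left(613 + \left(-425\right)^{2}\right)}{-12 - 425} + 260055} = \frac{1}{\frac{3 + 180625 - 437 \left(613 + 180625\right)}{-437} + 260055} = \frac{1}{- \frac{3 + 180625 - 79201006}{437} + 260055} = \frac{1}{\left(- \frac{1}{437}\right) \left(-79020378\right) + 260055} = \frac{1}{\frac{79020378}{437} + 260055} = \frac{1}{\frac{192664413}{437}} = \frac{437}{192664413}$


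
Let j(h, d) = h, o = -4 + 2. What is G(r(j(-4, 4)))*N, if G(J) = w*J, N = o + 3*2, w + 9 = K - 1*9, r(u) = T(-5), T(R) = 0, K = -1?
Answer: 0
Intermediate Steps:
o = -2
r(u) = 0
w = -19 (w = -9 + (-1 - 1*9) = -9 + (-1 - 9) = -9 - 10 = -19)
N = 4 (N = -2 + 3*2 = -2 + 6 = 4)
G(J) = -19*J
G(r(j(-4, 4)))*N = -19*0*4 = 0*4 = 0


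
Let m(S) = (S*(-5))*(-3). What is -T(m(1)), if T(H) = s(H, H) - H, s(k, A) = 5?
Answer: 10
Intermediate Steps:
m(S) = 15*S (m(S) = -5*S*(-3) = 15*S)
T(H) = 5 - H
-T(m(1)) = -(5 - 15) = -1*(-10) = 10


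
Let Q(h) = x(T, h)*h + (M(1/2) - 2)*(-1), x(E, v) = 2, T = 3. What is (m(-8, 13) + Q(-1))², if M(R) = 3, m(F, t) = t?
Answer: 100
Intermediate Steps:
Q(h) = -1 + 2*h (Q(h) = 2*h + (3 - 2)*(-1) = 2*h + 1*(-1) = 2*h - 1 = -1 + 2*h)
(m(-8, 13) + Q(-1))² = (13 + (-1 + 2*(-1)))² = (13 + (-1 - 2))² = (13 - 3)² = 10² = 100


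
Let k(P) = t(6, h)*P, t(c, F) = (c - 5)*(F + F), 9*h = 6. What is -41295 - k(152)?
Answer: -124493/3 ≈ -41498.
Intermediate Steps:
h = ⅔ (h = (⅑)*6 = ⅔ ≈ 0.66667)
t(c, F) = 2*F*(-5 + c) (t(c, F) = (-5 + c)*(2*F) = 2*F*(-5 + c))
k(P) = 4*P/3 (k(P) = (2*(⅔)*(-5 + 6))*P = (2*(⅔)*1)*P = 4*P/3)
-41295 - k(152) = -41295 - 4*152/3 = -41295 - 1*608/3 = -41295 - 608/3 = -124493/3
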